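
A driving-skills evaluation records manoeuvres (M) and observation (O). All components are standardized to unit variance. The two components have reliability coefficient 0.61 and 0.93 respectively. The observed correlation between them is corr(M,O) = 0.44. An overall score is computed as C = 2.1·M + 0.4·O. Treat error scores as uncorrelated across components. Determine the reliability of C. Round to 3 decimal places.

0.674

Var(C) = 2.1² + 0.4² + 2·[0.84·0.44] = 4.57 + 0.7392 = 5.3092.
Because errors are independent across components, Cov(Tᵢ,Tⱼ) = Cov(Xᵢ,Xⱼ); the off-diagonal part of the true-score variance is the same as above.
True-score variance = [2.1²·0.61 + 0.4²·0.93] + 0.7392 = 2.8389 + 0.7392 = 3.5781.
Reliability = 3.5781 / 5.3092 = 0.674.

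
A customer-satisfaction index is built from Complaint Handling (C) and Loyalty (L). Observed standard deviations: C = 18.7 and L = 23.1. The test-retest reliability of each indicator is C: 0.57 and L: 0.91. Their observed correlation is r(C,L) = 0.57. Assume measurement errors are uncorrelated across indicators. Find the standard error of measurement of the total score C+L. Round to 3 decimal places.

Var(total) = 883.3 + 492.446 = 1375.75.
True-score variance = 684.908 + 492.446 = 1177.35, so reliability = 0.8558.
Error variance = 1375.75 − 1177.35 = 198.392; SEM = √198.392 = 14.085.

14.085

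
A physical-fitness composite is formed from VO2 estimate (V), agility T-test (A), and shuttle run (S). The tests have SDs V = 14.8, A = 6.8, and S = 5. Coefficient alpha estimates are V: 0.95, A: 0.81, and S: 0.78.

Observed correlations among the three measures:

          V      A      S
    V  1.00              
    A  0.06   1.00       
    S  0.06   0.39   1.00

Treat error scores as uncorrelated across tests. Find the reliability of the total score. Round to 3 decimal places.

0.925

Var(V+A+S) = 14.8² + 6.8² + 5² + 2·[14.8·6.8·0.06 + 14.8·5·0.06 + 6.8·5·0.39] = 290.28 + 47.4768 = 337.757.
With uncorrelated errors the cross-covariances are all true-score covariance, so they carry over unchanged; only the diagonal terms shrink to ρᵢσᵢ².
True-score variance = [14.8²·0.95 + 6.8²·0.81 + 5²·0.78] + 47.4768 = 265.042 + 47.4768 = 312.519.
Reliability = 312.519 / 337.757 = 0.925.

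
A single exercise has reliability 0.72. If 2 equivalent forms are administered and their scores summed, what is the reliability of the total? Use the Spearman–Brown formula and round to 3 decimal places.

0.837

ρ_k = kρ / (1 + (k−1)ρ) = 2·0.72 / (1 + 1·0.72) = 1.440 / 1.720 = 0.837.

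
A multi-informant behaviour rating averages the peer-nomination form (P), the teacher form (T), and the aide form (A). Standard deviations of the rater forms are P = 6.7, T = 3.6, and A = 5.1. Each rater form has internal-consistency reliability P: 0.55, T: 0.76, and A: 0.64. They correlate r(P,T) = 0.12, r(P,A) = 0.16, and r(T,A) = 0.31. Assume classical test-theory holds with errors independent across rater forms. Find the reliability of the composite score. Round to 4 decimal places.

0.7082

Var(P+T+A) = 6.7² + 3.6² + 5.1² + 2·[6.7·3.6·0.12 + 6.7·5.1·0.16 + 3.6·5.1·0.31] = 83.86 + 28.1064 = 111.966.
With uncorrelated errors the cross-covariances are all true-score covariance, so they carry over unchanged; only the diagonal terms shrink to ρᵢσᵢ².
True-score variance = [6.7²·0.55 + 3.6²·0.76 + 5.1²·0.64] + 28.1064 = 51.1855 + 28.1064 = 79.2919.
Reliability = 79.2919 / 111.966 = 0.7082.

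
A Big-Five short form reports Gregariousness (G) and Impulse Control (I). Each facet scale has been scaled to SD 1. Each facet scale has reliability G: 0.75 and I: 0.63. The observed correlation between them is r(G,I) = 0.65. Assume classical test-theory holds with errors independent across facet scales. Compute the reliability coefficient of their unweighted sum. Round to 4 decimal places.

0.8121

Var(G+I) = 2 + 2·[0.65] = 2 + 1.3 = 3.3.
Under uncorrelated errors the observed covariances equal the true-score covariances, so only the own-variance terms attenuate.
True-score variance = [0.75 + 0.63] + 1.3 = 1.38 + 1.3 = 2.68.
Reliability = 2.68 / 3.3 = 0.8121.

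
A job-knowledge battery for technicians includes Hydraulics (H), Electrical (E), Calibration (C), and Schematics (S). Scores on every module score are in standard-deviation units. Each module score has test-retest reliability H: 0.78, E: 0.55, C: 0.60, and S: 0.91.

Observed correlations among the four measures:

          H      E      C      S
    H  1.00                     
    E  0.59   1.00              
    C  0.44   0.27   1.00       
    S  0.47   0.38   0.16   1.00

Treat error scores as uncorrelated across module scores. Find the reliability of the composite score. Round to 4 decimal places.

Var(H+E+C+S) = 4 + 2·[0.59 + 0.44 + 0.47 + 0.27 + 0.38 + 0.16] = 4 + 4.62 = 8.62.
Because errors are independent across components, Cov(Tᵢ,Tⱼ) = Cov(Xᵢ,Xⱼ); the off-diagonal part of the true-score variance is the same as above.
True-score variance = [0.78 + 0.55 + 0.60 + 0.91] + 4.62 = 2.84 + 4.62 = 7.46.
Reliability = 7.46 / 8.62 = 0.8654.

0.8654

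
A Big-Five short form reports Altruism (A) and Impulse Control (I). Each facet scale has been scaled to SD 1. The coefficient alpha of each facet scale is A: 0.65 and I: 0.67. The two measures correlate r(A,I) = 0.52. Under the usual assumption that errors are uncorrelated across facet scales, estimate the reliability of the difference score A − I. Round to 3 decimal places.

0.292

Var(A−I) = 1 + 1 − 2·0.52 = 2 − 1.04 = 0.96.
Because errors are independent across components, Cov(Tᵢ,Tⱼ) = Cov(Xᵢ,Xⱼ); the off-diagonal part of the true-score variance is the same as above.
True-score variance = [0.65 + 0.67] − 1.04 = 1.32 − 1.04 = 0.28.
Reliability = 0.28 / 0.96 = 0.292.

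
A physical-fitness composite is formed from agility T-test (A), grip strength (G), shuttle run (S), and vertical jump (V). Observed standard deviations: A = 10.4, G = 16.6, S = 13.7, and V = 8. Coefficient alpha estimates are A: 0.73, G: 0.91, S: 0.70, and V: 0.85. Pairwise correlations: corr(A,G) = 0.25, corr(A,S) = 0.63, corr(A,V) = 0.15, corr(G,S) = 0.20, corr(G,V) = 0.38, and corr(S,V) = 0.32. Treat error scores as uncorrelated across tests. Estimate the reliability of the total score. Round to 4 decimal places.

Var(A+G+S+V) = 10.4² + 16.6² + 13.7² + 8² + 2·[10.4·16.6·0.25 + 10.4·13.7·0.63 + 10.4·8·0.15 + 16.6·13.7·0.20 + 16.6·8·0.38 + 13.7·8·0.32] = 635.41 + 552.845 = 1188.25.
Because errors are independent across components, Cov(Tᵢ,Tⱼ) = Cov(Xᵢ,Xⱼ); the off-diagonal part of the true-score variance is the same as above.
True-score variance = [10.4²·0.73 + 16.6²·0.91 + 13.7²·0.70 + 8²·0.85] + 552.845 = 515.499 + 552.845 = 1068.34.
Reliability = 1068.34 / 1188.25 = 0.8991.

0.8991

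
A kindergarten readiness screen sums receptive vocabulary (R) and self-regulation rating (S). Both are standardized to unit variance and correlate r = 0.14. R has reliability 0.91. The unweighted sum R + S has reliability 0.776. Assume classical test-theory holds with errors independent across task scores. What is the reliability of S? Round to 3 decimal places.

0.579

Var(R+S) = 2 + 2·0.14 = 2.280.
True-score variance = ρ_R + ρ_S + 2·0.14, so 0.776 = (0.91 + ρ_S + 0.28) / 2.280.
ρ_S = 0.776·2.280 − 0.91 − 0.28 = 0.579.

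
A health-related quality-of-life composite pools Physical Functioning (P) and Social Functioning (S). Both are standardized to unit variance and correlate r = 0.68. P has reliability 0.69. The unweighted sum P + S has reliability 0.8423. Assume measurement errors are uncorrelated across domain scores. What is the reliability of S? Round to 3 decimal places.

0.780

Var(P+S) = 2 + 2·0.68 = 3.360.
True-score variance = ρ_P + ρ_S + 2·0.68, so 0.8423 = (0.69 + ρ_S + 1.36) / 3.360.
ρ_S = 0.8423·3.360 − 0.69 − 1.36 = 0.780.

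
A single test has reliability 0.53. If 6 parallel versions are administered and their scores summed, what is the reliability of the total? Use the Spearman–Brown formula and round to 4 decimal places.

ρ_k = kρ / (1 + (k−1)ρ) = 6·0.53 / (1 + 5·0.53) = 3.180 / 3.650 = 0.8712.

0.8712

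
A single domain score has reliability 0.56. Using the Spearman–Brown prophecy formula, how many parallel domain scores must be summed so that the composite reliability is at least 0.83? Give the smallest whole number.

4

k ≥ ρ*(1−ρ₁)/(ρ₁(1−ρ*)) = 0.83·0.44 / (0.56·0.17) = 3.836.
Smallest integer k = 4.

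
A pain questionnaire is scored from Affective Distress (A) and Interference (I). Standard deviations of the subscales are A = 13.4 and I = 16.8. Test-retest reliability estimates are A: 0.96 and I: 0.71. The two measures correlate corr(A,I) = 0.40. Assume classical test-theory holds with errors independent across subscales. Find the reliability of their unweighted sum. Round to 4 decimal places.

0.8613

Var(A+I) = 13.4² + 16.8² + 2·[13.4·16.8·0.40] = 461.8 + 180.096 = 641.896.
Because errors are independent across components, Cov(Tᵢ,Tⱼ) = Cov(Xᵢ,Xⱼ); the off-diagonal part of the true-score variance is the same as above.
True-score variance = [13.4²·0.96 + 16.8²·0.71] + 180.096 = 372.768 + 180.096 = 552.864.
Reliability = 552.864 / 641.896 = 0.8613.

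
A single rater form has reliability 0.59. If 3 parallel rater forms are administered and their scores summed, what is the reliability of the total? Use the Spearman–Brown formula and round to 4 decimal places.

ρ_k = kρ / (1 + (k−1)ρ) = 3·0.59 / (1 + 2·0.59) = 1.770 / 2.180 = 0.8119.

0.8119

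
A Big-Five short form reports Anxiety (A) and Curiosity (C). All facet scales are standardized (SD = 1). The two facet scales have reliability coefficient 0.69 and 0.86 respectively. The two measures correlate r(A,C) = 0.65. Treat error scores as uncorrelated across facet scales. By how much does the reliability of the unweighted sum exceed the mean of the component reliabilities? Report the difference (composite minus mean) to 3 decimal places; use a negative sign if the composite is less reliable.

0.089

Var(sum) = 2 + 1.3 = 3.3; true-score variance = 1.55 + 1.3 = 2.85; composite reliability = 0.8636.
Mean component reliability = 0.7750.
Difference = 0.8636 − 0.7750 = 0.089.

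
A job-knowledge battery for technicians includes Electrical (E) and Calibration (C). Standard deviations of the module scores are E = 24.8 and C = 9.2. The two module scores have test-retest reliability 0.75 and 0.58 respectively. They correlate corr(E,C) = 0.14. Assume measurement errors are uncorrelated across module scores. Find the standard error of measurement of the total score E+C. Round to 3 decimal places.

Var(total) = 699.68 + 63.8848 = 763.565.
True-score variance = 510.371 + 63.8848 = 574.256, so reliability = 0.7521.
Error variance = 763.565 − 574.256 = 189.309; SEM = √189.309 = 13.759.

13.759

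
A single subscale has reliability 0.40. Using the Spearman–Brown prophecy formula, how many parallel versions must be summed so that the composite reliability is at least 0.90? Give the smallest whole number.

k ≥ ρ*(1−ρ₁)/(ρ₁(1−ρ*)) = 0.90·0.60 / (0.40·0.10) = 13.500.
Smallest integer k = 14.

14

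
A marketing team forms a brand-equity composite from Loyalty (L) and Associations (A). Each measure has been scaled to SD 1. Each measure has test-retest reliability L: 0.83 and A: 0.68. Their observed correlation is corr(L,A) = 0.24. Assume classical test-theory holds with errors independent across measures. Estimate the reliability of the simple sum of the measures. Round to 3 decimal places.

0.802

Var(L+A) = 2 + 2·[0.24] = 2 + 0.48 = 2.48.
With uncorrelated errors the cross-covariances are all true-score covariance, so they carry over unchanged; only the diagonal terms shrink to ρᵢσᵢ².
True-score variance = [0.83 + 0.68] + 0.48 = 1.51 + 0.48 = 1.99.
Reliability = 1.99 / 2.48 = 0.802.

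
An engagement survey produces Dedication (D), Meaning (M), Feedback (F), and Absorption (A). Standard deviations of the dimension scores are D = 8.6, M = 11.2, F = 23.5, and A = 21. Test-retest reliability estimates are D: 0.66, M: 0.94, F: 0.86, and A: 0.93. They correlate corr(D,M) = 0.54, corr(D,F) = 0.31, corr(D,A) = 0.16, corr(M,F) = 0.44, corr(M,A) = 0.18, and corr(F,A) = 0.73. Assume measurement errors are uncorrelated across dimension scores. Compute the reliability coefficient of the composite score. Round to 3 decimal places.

0.944

Var(D+M+F+A) = 8.6² + 11.2² + 23.5² + 21² + 2·[8.6·11.2·0.54 + 8.6·23.5·0.31 + 8.6·21·0.16 + 11.2·23.5·0.44 + 11.2·21·0.18 + 23.5·21·0.73] = 1192.65 + 1323.92 = 2516.57.
With uncorrelated errors the cross-covariances are all true-score covariance, so they carry over unchanged; only the diagonal terms shrink to ρᵢσᵢ².
True-score variance = [8.6²·0.66 + 11.2²·0.94 + 23.5²·0.86 + 21²·0.93] + 1323.92 = 1051.79 + 1323.92 = 2375.71.
Reliability = 2375.71 / 2516.57 = 0.944.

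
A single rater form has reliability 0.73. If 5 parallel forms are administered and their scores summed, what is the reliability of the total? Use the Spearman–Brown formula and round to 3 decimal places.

ρ_k = kρ / (1 + (k−1)ρ) = 5·0.73 / (1 + 4·0.73) = 3.650 / 3.920 = 0.931.

0.931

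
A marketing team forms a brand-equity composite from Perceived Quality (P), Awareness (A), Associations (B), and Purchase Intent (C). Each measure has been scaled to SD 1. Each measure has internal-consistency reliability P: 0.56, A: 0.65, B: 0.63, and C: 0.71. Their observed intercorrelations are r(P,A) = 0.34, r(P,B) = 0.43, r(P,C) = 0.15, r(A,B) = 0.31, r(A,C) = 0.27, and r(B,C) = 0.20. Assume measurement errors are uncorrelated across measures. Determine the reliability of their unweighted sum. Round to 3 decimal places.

Var(P+A+B+C) = 4 + 2·[0.34 + 0.43 + 0.15 + 0.31 + 0.27 + 0.20] = 4 + 3.4 = 7.4.
With uncorrelated errors the cross-covariances are all true-score covariance, so they carry over unchanged; only the diagonal terms shrink to ρᵢσᵢ².
True-score variance = [0.56 + 0.65 + 0.63 + 0.71] + 3.4 = 2.55 + 3.4 = 5.95.
Reliability = 5.95 / 7.4 = 0.804.

0.804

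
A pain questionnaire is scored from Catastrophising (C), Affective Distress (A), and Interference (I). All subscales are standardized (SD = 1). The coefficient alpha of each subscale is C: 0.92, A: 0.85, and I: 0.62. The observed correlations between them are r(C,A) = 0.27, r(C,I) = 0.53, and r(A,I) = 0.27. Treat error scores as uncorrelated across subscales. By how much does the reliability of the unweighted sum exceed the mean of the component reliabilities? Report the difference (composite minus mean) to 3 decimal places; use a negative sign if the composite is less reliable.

Var(sum) = 3 + 2.14 = 5.14; true-score variance = 2.39 + 2.14 = 4.53; composite reliability = 0.8813.
Mean component reliability = 0.7967.
Difference = 0.8813 − 0.7967 = 0.085.

0.085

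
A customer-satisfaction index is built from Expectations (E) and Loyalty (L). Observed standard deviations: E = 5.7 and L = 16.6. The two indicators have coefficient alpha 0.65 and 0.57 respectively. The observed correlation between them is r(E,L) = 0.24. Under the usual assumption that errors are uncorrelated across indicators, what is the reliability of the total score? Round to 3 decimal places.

Var(E+L) = 5.7² + 16.6² + 2·[5.7·16.6·0.24] = 308.05 + 45.4176 = 353.468.
Under uncorrelated errors the observed covariances equal the true-score covariances, so only the own-variance terms attenuate.
True-score variance = [5.7²·0.65 + 16.6²·0.57] + 45.4176 = 178.188 + 45.4176 = 223.605.
Reliability = 223.605 / 353.468 = 0.633.

0.633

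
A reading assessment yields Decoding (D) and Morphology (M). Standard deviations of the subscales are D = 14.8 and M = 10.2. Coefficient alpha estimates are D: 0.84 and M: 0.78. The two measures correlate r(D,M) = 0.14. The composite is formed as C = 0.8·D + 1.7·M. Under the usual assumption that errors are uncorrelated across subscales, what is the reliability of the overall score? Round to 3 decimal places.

0.822

Var(C) = 0.8²·14.8² + 1.7²·10.2² + 2·[1.36·14.8·10.2·0.14] = 440.861 + 57.4856 = 498.347.
With uncorrelated errors the cross-covariances are all true-score covariance, so they carry over unchanged; only the diagonal terms shrink to ρᵢσᵢ².
True-score variance = [0.8²·14.8²·0.84 + 1.7²·10.2²·0.78] + 57.4856 = 352.283 + 57.4856 = 409.768.
Reliability = 409.768 / 498.347 = 0.822.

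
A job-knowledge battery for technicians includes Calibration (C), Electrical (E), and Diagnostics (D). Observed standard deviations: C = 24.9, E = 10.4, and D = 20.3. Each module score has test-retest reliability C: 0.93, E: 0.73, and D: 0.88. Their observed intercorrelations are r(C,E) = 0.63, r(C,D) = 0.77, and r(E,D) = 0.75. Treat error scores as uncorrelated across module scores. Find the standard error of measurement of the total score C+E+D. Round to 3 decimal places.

11.048

Var(total) = 1140.26 + 1421.39 = 2561.65.
True-score variance = 1018.21 + 1421.39 = 2439.6, so reliability = 0.9524.
Error variance = 2561.65 − 2439.6 = 122.055; SEM = √122.055 = 11.048.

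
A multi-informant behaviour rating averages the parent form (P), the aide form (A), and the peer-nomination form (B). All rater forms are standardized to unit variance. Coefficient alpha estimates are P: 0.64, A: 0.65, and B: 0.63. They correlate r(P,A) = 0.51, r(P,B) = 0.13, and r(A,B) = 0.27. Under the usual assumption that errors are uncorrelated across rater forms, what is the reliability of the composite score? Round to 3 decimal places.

0.776

Var(P+A+B) = 3 + 2·[0.51 + 0.13 + 0.27] = 3 + 1.82 = 4.82.
Because errors are independent across components, Cov(Tᵢ,Tⱼ) = Cov(Xᵢ,Xⱼ); the off-diagonal part of the true-score variance is the same as above.
True-score variance = [0.64 + 0.65 + 0.63] + 1.82 = 1.92 + 1.82 = 3.74.
Reliability = 3.74 / 4.82 = 0.776.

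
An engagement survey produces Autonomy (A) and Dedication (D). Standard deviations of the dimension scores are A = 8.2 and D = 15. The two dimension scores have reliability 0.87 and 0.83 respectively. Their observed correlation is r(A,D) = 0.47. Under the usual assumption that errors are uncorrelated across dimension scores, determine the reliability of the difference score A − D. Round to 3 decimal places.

0.734

Var(A−D) = 8.2² + 15² − 2·8.2·15·0.47 = 292.24 − 115.62 = 176.62.
With uncorrelated errors the cross-covariances are all true-score covariance, so they carry over unchanged; only the diagonal terms shrink to ρᵢσᵢ².
True-score variance = [8.2²·0.87 + 15²·0.83] − 115.62 = 245.249 − 115.62 = 129.629.
Reliability = 129.629 / 176.62 = 0.734.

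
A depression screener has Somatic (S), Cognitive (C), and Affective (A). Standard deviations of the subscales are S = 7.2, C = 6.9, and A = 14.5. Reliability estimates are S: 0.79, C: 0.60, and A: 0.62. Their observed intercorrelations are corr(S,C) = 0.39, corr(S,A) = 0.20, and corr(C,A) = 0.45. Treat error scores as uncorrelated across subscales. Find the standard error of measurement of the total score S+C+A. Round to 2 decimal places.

10.48

Var(total) = 309.7 + 170.555 = 480.255.
True-score variance = 199.875 + 170.555 = 370.43, so reliability = 0.7713.
Error variance = 480.255 − 370.43 = 109.825; SEM = √109.825 = 10.48.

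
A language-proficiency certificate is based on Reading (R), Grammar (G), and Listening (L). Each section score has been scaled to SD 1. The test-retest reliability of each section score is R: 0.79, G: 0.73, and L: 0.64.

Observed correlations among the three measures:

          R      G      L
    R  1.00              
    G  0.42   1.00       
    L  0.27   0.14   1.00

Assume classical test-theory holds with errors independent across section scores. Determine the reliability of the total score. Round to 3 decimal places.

0.820

Var(R+G+L) = 3 + 2·[0.42 + 0.27 + 0.14] = 3 + 1.66 = 4.66.
Under uncorrelated errors the observed covariances equal the true-score covariances, so only the own-variance terms attenuate.
True-score variance = [0.79 + 0.73 + 0.64] + 1.66 = 2.16 + 1.66 = 3.82.
Reliability = 3.82 / 4.66 = 0.820.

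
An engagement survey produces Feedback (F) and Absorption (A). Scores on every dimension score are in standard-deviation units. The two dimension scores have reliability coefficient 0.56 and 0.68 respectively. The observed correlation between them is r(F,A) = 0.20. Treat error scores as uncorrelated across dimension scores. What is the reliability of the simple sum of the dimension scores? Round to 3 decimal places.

Var(F+A) = 2 + 2·[0.20] = 2 + 0.4 = 2.4.
Because errors are independent across components, Cov(Tᵢ,Tⱼ) = Cov(Xᵢ,Xⱼ); the off-diagonal part of the true-score variance is the same as above.
True-score variance = [0.56 + 0.68] + 0.4 = 1.24 + 0.4 = 1.64.
Reliability = 1.64 / 2.4 = 0.683.

0.683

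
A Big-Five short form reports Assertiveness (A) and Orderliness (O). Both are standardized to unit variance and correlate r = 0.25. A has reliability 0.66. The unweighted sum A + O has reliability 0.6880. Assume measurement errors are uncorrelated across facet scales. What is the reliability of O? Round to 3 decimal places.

0.560

Var(A+O) = 2 + 2·0.25 = 2.500.
True-score variance = ρ_A + ρ_O + 2·0.25, so 0.6880 = (0.66 + ρ_O + 0.50) / 2.500.
ρ_O = 0.6880·2.500 − 0.66 − 0.50 = 0.560.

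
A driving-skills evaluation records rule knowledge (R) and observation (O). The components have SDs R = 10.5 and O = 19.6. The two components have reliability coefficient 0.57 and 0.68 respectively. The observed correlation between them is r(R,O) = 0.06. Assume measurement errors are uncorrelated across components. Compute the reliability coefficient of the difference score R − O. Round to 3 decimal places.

Var(R−O) = 10.5² + 19.6² − 2·10.5·19.6·0.06 = 494.41 − 24.696 = 469.714.
Because errors are independent across components, Cov(Tᵢ,Tⱼ) = Cov(Xᵢ,Xⱼ); the off-diagonal part of the true-score variance is the same as above.
True-score variance = [10.5²·0.57 + 19.6²·0.68] − 24.696 = 324.071 − 24.696 = 299.375.
Reliability = 299.375 / 469.714 = 0.637.

0.637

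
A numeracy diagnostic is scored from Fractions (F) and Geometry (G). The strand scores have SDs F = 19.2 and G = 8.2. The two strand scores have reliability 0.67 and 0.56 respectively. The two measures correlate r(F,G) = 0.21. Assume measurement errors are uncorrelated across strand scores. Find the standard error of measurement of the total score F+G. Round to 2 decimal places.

Var(total) = 435.88 + 66.1248 = 502.005.
True-score variance = 284.643 + 66.1248 = 350.768, so reliability = 0.6987.
Error variance = 502.005 − 350.768 = 151.237; SEM = √151.237 = 12.30.

12.30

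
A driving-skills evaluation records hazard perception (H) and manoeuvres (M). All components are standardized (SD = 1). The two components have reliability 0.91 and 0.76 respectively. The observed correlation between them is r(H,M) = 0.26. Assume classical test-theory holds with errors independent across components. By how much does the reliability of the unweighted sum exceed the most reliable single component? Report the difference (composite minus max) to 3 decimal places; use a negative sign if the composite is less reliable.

-0.041

Var(sum) = 2 + 0.52 = 2.52; true-score variance = 1.67 + 0.52 = 2.19; composite reliability = 0.8690.
Max component reliability = 0.9100.
Difference = 0.8690 − 0.9100 = -0.041.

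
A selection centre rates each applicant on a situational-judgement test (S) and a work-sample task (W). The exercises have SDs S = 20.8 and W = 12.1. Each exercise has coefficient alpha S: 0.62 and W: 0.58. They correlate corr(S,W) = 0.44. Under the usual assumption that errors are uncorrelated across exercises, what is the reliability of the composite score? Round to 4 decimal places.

0.7178

Var(S+W) = 20.8² + 12.1² + 2·[20.8·12.1·0.44] = 579.05 + 221.478 = 800.528.
Under uncorrelated errors the observed covariances equal the true-score covariances, so only the own-variance terms attenuate.
True-score variance = [20.8²·0.62 + 12.1²·0.58] + 221.478 = 353.155 + 221.478 = 574.633.
Reliability = 574.633 / 800.528 = 0.7178.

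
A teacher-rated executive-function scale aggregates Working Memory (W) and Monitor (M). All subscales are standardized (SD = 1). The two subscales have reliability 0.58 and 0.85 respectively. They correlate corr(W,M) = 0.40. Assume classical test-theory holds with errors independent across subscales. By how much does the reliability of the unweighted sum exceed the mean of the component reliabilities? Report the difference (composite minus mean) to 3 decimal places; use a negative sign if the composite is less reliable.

0.081

Var(sum) = 2 + 0.8 = 2.8; true-score variance = 1.43 + 0.8 = 2.23; composite reliability = 0.7964.
Mean component reliability = 0.7150.
Difference = 0.7964 − 0.7150 = 0.081.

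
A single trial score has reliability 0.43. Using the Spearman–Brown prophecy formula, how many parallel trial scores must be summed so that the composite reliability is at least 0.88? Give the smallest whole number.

k ≥ ρ*(1−ρ₁)/(ρ₁(1−ρ*)) = 0.88·0.57 / (0.43·0.12) = 9.721.
Smallest integer k = 10.

10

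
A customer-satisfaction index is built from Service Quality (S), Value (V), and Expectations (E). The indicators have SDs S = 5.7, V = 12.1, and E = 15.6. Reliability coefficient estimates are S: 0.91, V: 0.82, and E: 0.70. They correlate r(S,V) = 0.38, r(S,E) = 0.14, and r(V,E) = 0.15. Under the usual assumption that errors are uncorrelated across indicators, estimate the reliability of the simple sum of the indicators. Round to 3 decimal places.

Var(S+V+E) = 5.7² + 12.1² + 15.6² + 2·[5.7·12.1·0.38 + 5.7·15.6·0.14 + 12.1·15.6·0.15] = 422.26 + 133.943 = 556.203.
Under uncorrelated errors the observed covariances equal the true-score covariances, so only the own-variance terms attenuate.
True-score variance = [5.7²·0.91 + 12.1²·0.82 + 15.6²·0.70] + 133.943 = 319.974 + 133.943 = 453.917.
Reliability = 453.917 / 556.203 = 0.816.

0.816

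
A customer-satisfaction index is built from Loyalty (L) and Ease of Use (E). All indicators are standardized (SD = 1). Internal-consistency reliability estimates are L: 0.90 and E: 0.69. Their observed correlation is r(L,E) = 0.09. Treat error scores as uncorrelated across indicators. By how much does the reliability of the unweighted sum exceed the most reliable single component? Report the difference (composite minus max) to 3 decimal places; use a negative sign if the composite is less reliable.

Var(sum) = 2 + 0.18 = 2.18; true-score variance = 1.59 + 0.18 = 1.77; composite reliability = 0.8119.
Max component reliability = 0.9000.
Difference = 0.8119 − 0.9000 = -0.088.

-0.088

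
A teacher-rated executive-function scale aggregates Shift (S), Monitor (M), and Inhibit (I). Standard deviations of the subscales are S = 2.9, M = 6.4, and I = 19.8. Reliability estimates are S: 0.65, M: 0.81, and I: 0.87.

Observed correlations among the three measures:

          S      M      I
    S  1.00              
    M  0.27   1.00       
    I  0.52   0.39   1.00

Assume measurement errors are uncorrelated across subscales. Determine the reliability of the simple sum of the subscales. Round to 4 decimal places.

Var(S+M+I) = 2.9² + 6.4² + 19.8² + 2·[2.9·6.4·0.27 + 2.9·19.8·0.52 + 6.4·19.8·0.39] = 441.41 + 168.581 = 609.991.
With uncorrelated errors the cross-covariances are all true-score covariance, so they carry over unchanged; only the diagonal terms shrink to ρᵢσᵢ².
True-score variance = [2.9²·0.65 + 6.4²·0.81 + 19.8²·0.87] + 168.581 = 379.719 + 168.581 = 548.3.
Reliability = 548.3 / 609.991 = 0.8989.

0.8989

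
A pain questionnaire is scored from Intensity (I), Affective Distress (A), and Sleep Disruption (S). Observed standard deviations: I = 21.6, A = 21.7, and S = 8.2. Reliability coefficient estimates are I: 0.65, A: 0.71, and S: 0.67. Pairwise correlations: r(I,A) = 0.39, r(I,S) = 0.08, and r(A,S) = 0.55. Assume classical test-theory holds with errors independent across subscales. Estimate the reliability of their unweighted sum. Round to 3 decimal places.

0.798

Var(I+A+S) = 21.6² + 21.7² + 8.2² + 2·[21.6·21.7·0.39 + 21.6·8.2·0.08 + 21.7·8.2·0.55] = 1004.69 + 589.675 = 1594.36.
Because errors are independent across components, Cov(Tᵢ,Tⱼ) = Cov(Xᵢ,Xⱼ); the off-diagonal part of the true-score variance is the same as above.
True-score variance = [21.6²·0.65 + 21.7²·0.71 + 8.2²·0.67] + 589.675 = 682.647 + 589.675 = 1272.32.
Reliability = 1272.32 / 1594.36 = 0.798.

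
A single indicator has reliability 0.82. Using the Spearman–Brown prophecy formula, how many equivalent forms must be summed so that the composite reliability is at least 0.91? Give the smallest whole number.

3

k ≥ ρ*(1−ρ₁)/(ρ₁(1−ρ*)) = 0.91·0.18 / (0.82·0.09) = 2.220.
Smallest integer k = 3.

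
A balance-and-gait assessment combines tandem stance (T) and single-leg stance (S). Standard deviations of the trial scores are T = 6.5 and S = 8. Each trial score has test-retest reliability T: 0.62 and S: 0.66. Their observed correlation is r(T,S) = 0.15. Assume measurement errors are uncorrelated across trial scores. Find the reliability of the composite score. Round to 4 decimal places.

0.6897

Var(T+S) = 6.5² + 8² + 2·[6.5·8·0.15] = 106.25 + 15.6 = 121.85.
With uncorrelated errors the cross-covariances are all true-score covariance, so they carry over unchanged; only the diagonal terms shrink to ρᵢσᵢ².
True-score variance = [6.5²·0.62 + 8²·0.66] + 15.6 = 68.435 + 15.6 = 84.035.
Reliability = 84.035 / 121.85 = 0.6897.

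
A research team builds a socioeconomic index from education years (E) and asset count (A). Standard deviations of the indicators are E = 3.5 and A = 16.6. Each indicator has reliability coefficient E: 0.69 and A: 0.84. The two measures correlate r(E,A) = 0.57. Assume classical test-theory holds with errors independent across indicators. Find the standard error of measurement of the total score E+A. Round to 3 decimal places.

6.920

Var(total) = 287.81 + 66.234 = 354.044.
True-score variance = 239.923 + 66.234 = 306.157, so reliability = 0.8647.
Error variance = 354.044 − 306.157 = 47.8871; SEM = √47.8871 = 6.920.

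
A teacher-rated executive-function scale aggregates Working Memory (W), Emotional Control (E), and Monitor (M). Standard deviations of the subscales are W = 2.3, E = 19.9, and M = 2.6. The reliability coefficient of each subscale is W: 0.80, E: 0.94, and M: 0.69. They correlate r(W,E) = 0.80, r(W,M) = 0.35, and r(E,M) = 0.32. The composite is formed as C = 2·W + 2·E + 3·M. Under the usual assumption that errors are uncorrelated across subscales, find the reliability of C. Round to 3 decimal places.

Var(C) = 2²·2.3² + 2²·19.9² + 3²·2.6² + 2·[4·2.3·19.9·0.80 + 6·2.3·2.6·0.35 + 6·19.9·2.6·0.32] = 1666.04 + 516.726 = 2182.77.
Under uncorrelated errors the observed covariances equal the true-score covariances, so only the own-variance terms attenuate.
True-score variance = [2²·2.3²·0.80 + 2²·19.9²·0.94 + 3²·2.6²·0.69] + 516.726 = 1547.91 + 516.726 = 2064.63.
Reliability = 2064.63 / 2182.77 = 0.946.

0.946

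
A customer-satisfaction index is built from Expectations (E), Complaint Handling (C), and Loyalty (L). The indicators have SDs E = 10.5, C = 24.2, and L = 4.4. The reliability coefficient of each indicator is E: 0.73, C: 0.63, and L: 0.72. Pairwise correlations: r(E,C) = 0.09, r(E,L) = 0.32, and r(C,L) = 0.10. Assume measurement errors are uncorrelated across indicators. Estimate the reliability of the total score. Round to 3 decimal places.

0.690

Var(E+C+L) = 10.5² + 24.2² + 4.4² + 2·[10.5·24.2·0.09 + 10.5·4.4·0.32 + 24.2·4.4·0.10] = 715.25 + 96.602 = 811.852.
Because errors are independent across components, Cov(Tᵢ,Tⱼ) = Cov(Xᵢ,Xⱼ); the off-diagonal part of the true-score variance is the same as above.
True-score variance = [10.5²·0.73 + 24.2²·0.63 + 4.4²·0.72] + 96.602 = 463.375 + 96.602 = 559.977.
Reliability = 559.977 / 811.852 = 0.690.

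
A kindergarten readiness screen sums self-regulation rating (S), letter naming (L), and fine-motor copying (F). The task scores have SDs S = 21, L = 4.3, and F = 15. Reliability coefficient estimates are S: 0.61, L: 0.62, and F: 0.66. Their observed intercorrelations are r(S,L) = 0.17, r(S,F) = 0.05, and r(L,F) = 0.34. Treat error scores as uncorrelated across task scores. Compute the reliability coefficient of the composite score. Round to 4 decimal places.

Var(S+L+F) = 21² + 4.3² + 15² + 2·[21·4.3·0.17 + 21·15·0.05 + 4.3·15·0.34] = 684.49 + 106.062 = 790.552.
Because errors are independent across components, Cov(Tᵢ,Tⱼ) = Cov(Xᵢ,Xⱼ); the off-diagonal part of the true-score variance is the same as above.
True-score variance = [21²·0.61 + 4.3²·0.62 + 15²·0.66] + 106.062 = 428.974 + 106.062 = 535.036.
Reliability = 535.036 / 790.552 = 0.6768.

0.6768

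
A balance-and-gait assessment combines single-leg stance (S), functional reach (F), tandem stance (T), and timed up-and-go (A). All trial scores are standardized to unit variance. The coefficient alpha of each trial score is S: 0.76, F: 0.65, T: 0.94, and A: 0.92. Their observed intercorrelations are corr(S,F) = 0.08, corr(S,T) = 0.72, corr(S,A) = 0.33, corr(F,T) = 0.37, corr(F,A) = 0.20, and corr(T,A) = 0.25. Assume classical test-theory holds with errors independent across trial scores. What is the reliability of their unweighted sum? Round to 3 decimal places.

Var(S+F+T+A) = 4 + 2·[0.08 + 0.72 + 0.33 + 0.37 + 0.20 + 0.25] = 4 + 3.9 = 7.9.
Because errors are independent across components, Cov(Tᵢ,Tⱼ) = Cov(Xᵢ,Xⱼ); the off-diagonal part of the true-score variance is the same as above.
True-score variance = [0.76 + 0.65 + 0.94 + 0.92] + 3.9 = 3.27 + 3.9 = 7.17.
Reliability = 7.17 / 7.9 = 0.908.

0.908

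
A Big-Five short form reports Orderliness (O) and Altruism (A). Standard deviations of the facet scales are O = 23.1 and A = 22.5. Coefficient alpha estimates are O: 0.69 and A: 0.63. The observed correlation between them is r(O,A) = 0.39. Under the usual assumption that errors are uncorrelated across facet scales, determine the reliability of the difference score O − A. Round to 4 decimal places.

0.4440

Var(O−A) = 23.1² + 22.5² − 2·23.1·22.5·0.39 = 1039.86 − 405.405 = 634.455.
Because errors are independent across components, Cov(Tᵢ,Tⱼ) = Cov(Xᵢ,Xⱼ); the off-diagonal part of the true-score variance is the same as above.
True-score variance = [23.1²·0.69 + 22.5²·0.63] − 405.405 = 687.128 − 405.405 = 281.723.
Reliability = 281.723 / 634.455 = 0.4440.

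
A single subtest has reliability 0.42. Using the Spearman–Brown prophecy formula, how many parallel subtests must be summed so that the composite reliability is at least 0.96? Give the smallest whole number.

34

k ≥ ρ*(1−ρ₁)/(ρ₁(1−ρ*)) = 0.96·0.58 / (0.42·0.04) = 33.143.
Smallest integer k = 34.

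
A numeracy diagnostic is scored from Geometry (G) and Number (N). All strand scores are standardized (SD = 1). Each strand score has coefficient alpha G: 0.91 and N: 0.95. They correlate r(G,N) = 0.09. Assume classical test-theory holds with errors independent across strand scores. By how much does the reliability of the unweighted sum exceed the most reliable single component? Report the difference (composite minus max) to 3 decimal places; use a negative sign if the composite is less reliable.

Var(sum) = 2 + 0.18 = 2.18; true-score variance = 1.86 + 0.18 = 2.04; composite reliability = 0.9358.
Max component reliability = 0.9500.
Difference = 0.9358 − 0.9500 = -0.014.

-0.014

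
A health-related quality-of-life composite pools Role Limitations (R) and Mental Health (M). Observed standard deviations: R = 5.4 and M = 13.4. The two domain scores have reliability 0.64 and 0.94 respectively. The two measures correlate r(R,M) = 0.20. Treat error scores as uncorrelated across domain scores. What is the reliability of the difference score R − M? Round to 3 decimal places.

Var(R−M) = 5.4² + 13.4² − 2·5.4·13.4·0.20 = 208.72 − 28.944 = 179.776.
With uncorrelated errors the cross-covariances are all true-score covariance, so they carry over unchanged; only the diagonal terms shrink to ρᵢσᵢ².
True-score variance = [5.4²·0.64 + 13.4²·0.94] − 28.944 = 187.449 − 28.944 = 158.505.
Reliability = 158.505 / 179.776 = 0.882.

0.882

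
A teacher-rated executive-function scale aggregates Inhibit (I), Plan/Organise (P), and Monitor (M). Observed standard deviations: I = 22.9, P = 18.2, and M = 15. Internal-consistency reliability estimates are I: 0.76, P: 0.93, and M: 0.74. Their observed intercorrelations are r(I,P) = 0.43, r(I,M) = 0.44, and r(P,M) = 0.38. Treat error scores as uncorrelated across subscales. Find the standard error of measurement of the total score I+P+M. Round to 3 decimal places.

Var(total) = 1080.65 + 868.191 = 1948.84.
True-score variance = 873.105 + 868.191 = 1741.3, so reliability = 0.8935.
Error variance = 1948.84 − 1741.3 = 207.545; SEM = √207.545 = 14.406.

14.406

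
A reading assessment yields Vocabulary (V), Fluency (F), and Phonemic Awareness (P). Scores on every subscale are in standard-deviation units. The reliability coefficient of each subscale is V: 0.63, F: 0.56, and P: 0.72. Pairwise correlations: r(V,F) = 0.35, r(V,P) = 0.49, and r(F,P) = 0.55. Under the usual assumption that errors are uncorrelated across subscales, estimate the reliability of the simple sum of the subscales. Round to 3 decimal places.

0.811

Var(V+F+P) = 3 + 2·[0.35 + 0.49 + 0.55] = 3 + 2.78 = 5.78.
Under uncorrelated errors the observed covariances equal the true-score covariances, so only the own-variance terms attenuate.
True-score variance = [0.63 + 0.56 + 0.72] + 2.78 = 1.91 + 2.78 = 4.69.
Reliability = 4.69 / 5.78 = 0.811.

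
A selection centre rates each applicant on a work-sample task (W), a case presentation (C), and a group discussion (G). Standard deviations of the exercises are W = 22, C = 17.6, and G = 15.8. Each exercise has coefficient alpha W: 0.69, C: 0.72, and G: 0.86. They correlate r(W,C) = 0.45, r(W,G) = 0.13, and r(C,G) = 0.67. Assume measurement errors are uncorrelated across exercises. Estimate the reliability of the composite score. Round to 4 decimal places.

Var(W+C+G) = 22² + 17.6² + 15.8² + 2·[22·17.6·0.45 + 22·15.8·0.13 + 17.6·15.8·0.67] = 1043.4 + 811.483 = 1854.88.
Under uncorrelated errors the observed covariances equal the true-score covariances, so only the own-variance terms attenuate.
True-score variance = [22²·0.69 + 17.6²·0.72 + 15.8²·0.86] + 811.483 = 771.678 + 811.483 = 1583.16.
Reliability = 1583.16 / 1854.88 = 0.8535.

0.8535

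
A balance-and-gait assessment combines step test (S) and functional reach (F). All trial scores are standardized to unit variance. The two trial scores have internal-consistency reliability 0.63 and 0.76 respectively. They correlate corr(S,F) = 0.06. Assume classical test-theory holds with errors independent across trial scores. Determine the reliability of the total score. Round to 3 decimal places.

Var(S+F) = 2 + 2·[0.06] = 2 + 0.12 = 2.12.
Because errors are independent across components, Cov(Tᵢ,Tⱼ) = Cov(Xᵢ,Xⱼ); the off-diagonal part of the true-score variance is the same as above.
True-score variance = [0.63 + 0.76] + 0.12 = 1.39 + 0.12 = 1.51.
Reliability = 1.51 / 2.12 = 0.712.

0.712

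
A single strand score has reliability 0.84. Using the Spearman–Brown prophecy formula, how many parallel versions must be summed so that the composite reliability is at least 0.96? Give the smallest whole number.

5

k ≥ ρ*(1−ρ₁)/(ρ₁(1−ρ*)) = 0.96·0.16 / (0.84·0.04) = 4.571.
Smallest integer k = 5.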